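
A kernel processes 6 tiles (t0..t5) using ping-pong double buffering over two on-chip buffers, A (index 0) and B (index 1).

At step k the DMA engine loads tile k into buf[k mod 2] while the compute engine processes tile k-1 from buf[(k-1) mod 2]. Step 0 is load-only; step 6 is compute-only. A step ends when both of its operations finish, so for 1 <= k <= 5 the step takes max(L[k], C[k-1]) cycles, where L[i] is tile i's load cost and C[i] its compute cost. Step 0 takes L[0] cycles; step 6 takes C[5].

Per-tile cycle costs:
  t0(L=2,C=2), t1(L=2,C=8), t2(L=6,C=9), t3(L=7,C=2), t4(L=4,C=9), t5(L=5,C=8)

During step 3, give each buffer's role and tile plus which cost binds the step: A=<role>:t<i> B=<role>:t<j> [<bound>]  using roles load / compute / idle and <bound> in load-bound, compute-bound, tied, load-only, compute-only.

  0. 2=2c; end=2; A:t0 B:-
  1. max(2,2)=2c; end=4; A:t0 B:t1
  2. max(6,8)=8c; end=12; A:t2 B:t1
  3. max(7,9)=9c; end=21; A:t2 B:t3
  4. max(4,2)=4c; end=25; A:t4 B:t3
  5. max(5,9)=9c; end=34; A:t4 B:t5
  6. 8=8c; end=42; A:t4 B:t5

step 3: A=compute:t2 B=load:t3 [compute-bound]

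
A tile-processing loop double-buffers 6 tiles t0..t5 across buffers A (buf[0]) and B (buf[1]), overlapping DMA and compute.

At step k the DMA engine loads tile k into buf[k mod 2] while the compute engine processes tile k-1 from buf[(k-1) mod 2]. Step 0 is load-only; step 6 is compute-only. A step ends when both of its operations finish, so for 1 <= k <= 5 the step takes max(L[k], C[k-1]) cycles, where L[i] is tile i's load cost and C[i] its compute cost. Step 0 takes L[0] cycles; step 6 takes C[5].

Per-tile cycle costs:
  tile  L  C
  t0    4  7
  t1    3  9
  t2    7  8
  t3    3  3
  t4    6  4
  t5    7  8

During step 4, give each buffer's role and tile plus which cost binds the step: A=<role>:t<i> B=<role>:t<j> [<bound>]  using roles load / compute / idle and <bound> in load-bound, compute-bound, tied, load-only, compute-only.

step 4: A=load:t4 B=compute:t3 [load-bound]

  0. 4=4c; end=4; A:t0 B:-
  1. max(3,7)=7c; end=11; A:t0 B:t1
  2. max(7,9)=9c; end=20; A:t2 B:t1
  3. max(3,8)=8c; end=28; A:t2 B:t3
  4. max(6,3)=6c; end=34; A:t4 B:t3
  5. max(7,4)=7c; end=41; A:t4 B:t5
  6. 8=8c; end=49; A:t4 B:t5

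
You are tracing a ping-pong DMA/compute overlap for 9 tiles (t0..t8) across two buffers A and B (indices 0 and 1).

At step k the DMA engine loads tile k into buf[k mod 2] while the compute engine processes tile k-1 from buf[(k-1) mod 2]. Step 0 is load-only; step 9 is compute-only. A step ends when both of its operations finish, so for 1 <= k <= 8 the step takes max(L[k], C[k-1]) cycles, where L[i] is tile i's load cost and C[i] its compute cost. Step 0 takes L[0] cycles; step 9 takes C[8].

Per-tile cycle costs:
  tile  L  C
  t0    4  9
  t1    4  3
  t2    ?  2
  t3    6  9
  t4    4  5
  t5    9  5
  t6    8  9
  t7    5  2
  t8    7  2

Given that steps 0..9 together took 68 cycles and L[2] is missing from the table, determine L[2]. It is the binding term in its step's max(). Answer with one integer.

L[2] = 5

step 0 = dur = L[0]=4 = 4
step 1 = dur = max(L[1]=4, C[0]=9) = 9
step 2 = dur = max(L[2]=?, C[1]=3) = L[2]  (unknown; binding)
step 3 = dur = max(L[3]=6, C[2]=2) = 6
step 4 = dur = max(L[4]=4, C[3]=9) = 9
step 5 = dur = max(L[5]=9, C[4]=5) = 9
step 6 = dur = max(L[6]=8, C[5]=5) = 8
step 7 = dur = max(L[7]=5, C[6]=9) = 9
step 8 = dur = max(L[8]=7, C[7]=2) = 7
step 9 = dur = C[8]=2 = 2
sum of known step durations = 63
dur[2] = total - known = 68 - 63 = 5
L[2] is the binding max in step 2, so L[2] = dur[2] = 5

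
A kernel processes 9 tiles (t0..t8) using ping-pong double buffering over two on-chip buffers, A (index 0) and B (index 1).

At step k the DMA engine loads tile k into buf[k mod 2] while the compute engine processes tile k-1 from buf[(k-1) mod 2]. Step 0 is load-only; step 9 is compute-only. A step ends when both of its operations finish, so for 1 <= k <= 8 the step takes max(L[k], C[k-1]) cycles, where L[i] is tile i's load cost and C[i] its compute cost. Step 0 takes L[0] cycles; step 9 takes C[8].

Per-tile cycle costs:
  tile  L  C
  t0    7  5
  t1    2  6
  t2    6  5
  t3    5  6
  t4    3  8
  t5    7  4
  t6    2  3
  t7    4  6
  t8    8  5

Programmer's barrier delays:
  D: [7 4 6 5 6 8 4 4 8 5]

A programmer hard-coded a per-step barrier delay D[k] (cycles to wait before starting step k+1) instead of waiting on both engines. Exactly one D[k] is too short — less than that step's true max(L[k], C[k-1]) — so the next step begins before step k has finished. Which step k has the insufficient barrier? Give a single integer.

[0] required=L[0]=7=7 vs D=7 ok
[1] required=max(L[1]=2,C[0]=5)=5 vs D=4 SHORT
[2] required=max(L[2]=6,C[1]=6)=6 vs D=6 ok
[3] required=max(L[3]=5,C[2]=5)=5 vs D=5 ok
[4] required=max(L[4]=3,C[3]=6)=6 vs D=6 ok
[5] required=max(L[5]=7,C[4]=8)=8 vs D=8 ok
[6] required=max(L[6]=2,C[5]=4)=4 vs D=4 ok
[7] required=max(L[7]=4,C[6]=3)=4 vs D=4 ok
[8] required=max(L[8]=8,C[7]=6)=8 vs D=8 ok
[9] required=C[8]=5=5 vs D=5 ok

hazard at step 1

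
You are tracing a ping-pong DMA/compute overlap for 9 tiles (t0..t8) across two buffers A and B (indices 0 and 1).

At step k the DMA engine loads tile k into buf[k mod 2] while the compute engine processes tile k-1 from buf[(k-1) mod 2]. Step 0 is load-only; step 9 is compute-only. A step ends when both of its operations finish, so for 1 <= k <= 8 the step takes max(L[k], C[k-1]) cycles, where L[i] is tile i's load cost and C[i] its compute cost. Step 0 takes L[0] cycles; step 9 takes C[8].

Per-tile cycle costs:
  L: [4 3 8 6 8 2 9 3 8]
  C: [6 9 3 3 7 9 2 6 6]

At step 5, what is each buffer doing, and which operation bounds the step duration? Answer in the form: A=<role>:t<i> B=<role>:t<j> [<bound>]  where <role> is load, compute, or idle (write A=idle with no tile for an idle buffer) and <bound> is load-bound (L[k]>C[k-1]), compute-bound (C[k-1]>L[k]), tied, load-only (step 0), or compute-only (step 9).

[0] DMA t0→A (4c) ∥ CU idle ⇒ 4c, clock 4
[1] DMA t1→B (3c) ∥ CU A:t0 (6c) ⇒ 6c, clock 10
[2] DMA t2→A (8c) ∥ CU B:t1 (9c) ⇒ 9c, clock 19
[3] DMA t3→B (6c) ∥ CU A:t2 (3c) ⇒ 6c, clock 25
[4] DMA t4→A (8c) ∥ CU B:t3 (3c) ⇒ 8c, clock 33
[5] DMA t5→B (2c) ∥ CU A:t4 (7c) ⇒ 7c, clock 40
[6] DMA t6→A (9c) ∥ CU B:t5 (9c) ⇒ 9c, clock 49
[7] DMA t7→B (3c) ∥ CU A:t6 (2c) ⇒ 3c, clock 52
[8] DMA t8→A (8c) ∥ CU B:t7 (6c) ⇒ 8c, clock 60
[9] DMA idle ∥ CU A:t8 (6c) ⇒ 6c, clock 66

step 5: A=compute:t4 B=load:t5 [compute-bound]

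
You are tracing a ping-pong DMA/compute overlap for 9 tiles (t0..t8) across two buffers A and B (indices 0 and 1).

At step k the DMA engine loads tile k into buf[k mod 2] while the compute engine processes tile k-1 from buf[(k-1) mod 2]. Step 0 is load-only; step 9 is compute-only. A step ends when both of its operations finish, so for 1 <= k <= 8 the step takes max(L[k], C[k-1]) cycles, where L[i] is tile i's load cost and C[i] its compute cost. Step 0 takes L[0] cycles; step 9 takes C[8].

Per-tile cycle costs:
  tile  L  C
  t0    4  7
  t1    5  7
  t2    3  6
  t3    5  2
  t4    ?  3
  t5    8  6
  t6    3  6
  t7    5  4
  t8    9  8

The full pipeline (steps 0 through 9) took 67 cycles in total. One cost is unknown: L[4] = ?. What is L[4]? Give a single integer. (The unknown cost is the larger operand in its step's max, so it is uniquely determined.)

step 0: dur = L[0]=4 = 4
step 1: dur = max(L[1]=5, C[0]=7) = 7
step 2: dur = max(L[2]=3, C[1]=7) = 7
step 3: dur = max(L[3]=5, C[2]=6) = 6
step 4: dur = max(L[4]=?, C[3]=2) = L[4]  (unknown; binding)
step 5: dur = max(L[5]=8, C[4]=3) = 8
step 6: dur = max(L[6]=3, C[5]=6) = 6
step 7: dur = max(L[7]=5, C[6]=6) = 6
step 8: dur = max(L[8]=9, C[7]=4) = 9
step 9: dur = C[8]=8 = 8
sum of known step durations = 61
dur[4] = total - known = 67 - 61 = 6
L[4] is the binding max in step 4, so L[4] = dur[4] = 6

L[4] = 6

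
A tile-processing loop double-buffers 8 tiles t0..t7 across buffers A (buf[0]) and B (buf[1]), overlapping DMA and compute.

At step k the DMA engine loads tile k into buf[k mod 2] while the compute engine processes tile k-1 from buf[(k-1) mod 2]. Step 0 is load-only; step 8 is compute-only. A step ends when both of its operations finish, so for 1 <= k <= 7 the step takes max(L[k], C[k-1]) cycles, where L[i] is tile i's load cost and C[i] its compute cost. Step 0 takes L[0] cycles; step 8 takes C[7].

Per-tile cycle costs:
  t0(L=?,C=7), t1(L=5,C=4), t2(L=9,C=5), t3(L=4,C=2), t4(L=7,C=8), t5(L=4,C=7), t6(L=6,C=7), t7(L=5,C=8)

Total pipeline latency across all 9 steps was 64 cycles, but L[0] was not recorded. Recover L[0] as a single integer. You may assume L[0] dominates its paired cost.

step 0 = dur = L[0]=? = L[0]  (unknown; binding)
step 1 = dur = max(L[1]=5, C[0]=7) = 7
step 2 = dur = max(L[2]=9, C[1]=4) = 9
step 3 = dur = max(L[3]=4, C[2]=5) = 5
step 4 = dur = max(L[4]=7, C[3]=2) = 7
step 5 = dur = max(L[5]=4, C[4]=8) = 8
step 6 = dur = max(L[6]=6, C[5]=7) = 7
step 7 = dur = max(L[7]=5, C[6]=7) = 7
step 8 = dur = C[7]=8 = 8
sum of known step durations = 58
dur[0] = total - known = 64 - 58 = 6
L[0] is the binding max in step 0, so L[0] = dur[0] = 6

L[0] = 6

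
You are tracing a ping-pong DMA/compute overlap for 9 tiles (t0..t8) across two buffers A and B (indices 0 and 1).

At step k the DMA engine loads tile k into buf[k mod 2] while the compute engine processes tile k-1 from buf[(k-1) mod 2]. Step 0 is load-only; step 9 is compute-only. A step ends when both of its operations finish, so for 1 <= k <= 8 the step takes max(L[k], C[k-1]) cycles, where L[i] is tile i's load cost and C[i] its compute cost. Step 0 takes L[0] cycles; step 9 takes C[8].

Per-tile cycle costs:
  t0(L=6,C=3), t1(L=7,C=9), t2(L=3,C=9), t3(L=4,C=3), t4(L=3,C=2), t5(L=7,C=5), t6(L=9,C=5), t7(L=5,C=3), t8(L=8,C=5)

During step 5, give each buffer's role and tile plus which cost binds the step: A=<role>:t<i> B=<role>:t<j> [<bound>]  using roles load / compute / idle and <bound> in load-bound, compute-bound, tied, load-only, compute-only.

step 0: L[0]=6 → dur=6, Σ=6 | A=load:t0 B=idle [load-only]
step 1: L[1]=7 C[0]=3 → dur=7, Σ=13 | A=compute:t0 B=load:t1 [load-bound]
step 2: L[2]=3 C[1]=9 → dur=9, Σ=22 | A=load:t2 B=compute:t1 [compute-bound]
step 3: L[3]=4 C[2]=9 → dur=9, Σ=31 | A=compute:t2 B=load:t3 [compute-bound]
step 4: L[4]=3 C[3]=3 → dur=3, Σ=34 | A=load:t4 B=compute:t3 [tied]
step 5: L[5]=7 C[4]=2 → dur=7, Σ=41 | A=compute:t4 B=load:t5 [load-bound]
step 6: L[6]=9 C[5]=5 → dur=9, Σ=50 | A=load:t6 B=compute:t5 [load-bound]
step 7: L[7]=5 C[6]=5 → dur=5, Σ=55 | A=compute:t6 B=load:t7 [tied]
step 8: L[8]=8 C[7]=3 → dur=8, Σ=63 | A=load:t8 B=compute:t7 [load-bound]
step 9: C[8]=5 → dur=5, Σ=68 | A=compute:t8 B=idle [compute-only]

step 5: A=compute:t4 B=load:t5 [load-bound]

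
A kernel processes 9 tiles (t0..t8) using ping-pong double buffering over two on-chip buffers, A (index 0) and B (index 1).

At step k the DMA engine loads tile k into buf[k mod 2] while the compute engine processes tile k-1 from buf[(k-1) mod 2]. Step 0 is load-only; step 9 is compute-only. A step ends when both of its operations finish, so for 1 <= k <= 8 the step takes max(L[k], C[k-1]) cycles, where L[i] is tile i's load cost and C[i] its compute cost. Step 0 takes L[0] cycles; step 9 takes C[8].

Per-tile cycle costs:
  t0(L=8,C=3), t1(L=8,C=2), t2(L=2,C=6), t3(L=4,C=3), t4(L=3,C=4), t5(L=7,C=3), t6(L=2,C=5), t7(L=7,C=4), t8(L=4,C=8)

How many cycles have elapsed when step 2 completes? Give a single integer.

end_cycle[2] = 18

step 0: L[0]=8 → dur=8, Σ=8 | A=load:t0 B=idle [load-only]
step 1: L[1]=8 C[0]=3 → dur=8, Σ=16 | A=compute:t0 B=load:t1 [load-bound]
step 2: L[2]=2 C[1]=2 → dur=2, Σ=18 | A=load:t2 B=compute:t1 [tied]
step 3: L[3]=4 C[2]=6 → dur=6, Σ=24 | A=compute:t2 B=load:t3 [compute-bound]
step 4: L[4]=3 C[3]=3 → dur=3, Σ=27 | A=load:t4 B=compute:t3 [tied]
step 5: L[5]=7 C[4]=4 → dur=7, Σ=34 | A=compute:t4 B=load:t5 [load-bound]
step 6: L[6]=2 C[5]=3 → dur=3, Σ=37 | A=load:t6 B=compute:t5 [compute-bound]
step 7: L[7]=7 C[6]=5 → dur=7, Σ=44 | A=compute:t6 B=load:t7 [load-bound]
step 8: L[8]=4 C[7]=4 → dur=4, Σ=48 | A=load:t8 B=compute:t7 [tied]
step 9: C[8]=8 → dur=8, Σ=56 | A=compute:t8 B=idle [compute-only]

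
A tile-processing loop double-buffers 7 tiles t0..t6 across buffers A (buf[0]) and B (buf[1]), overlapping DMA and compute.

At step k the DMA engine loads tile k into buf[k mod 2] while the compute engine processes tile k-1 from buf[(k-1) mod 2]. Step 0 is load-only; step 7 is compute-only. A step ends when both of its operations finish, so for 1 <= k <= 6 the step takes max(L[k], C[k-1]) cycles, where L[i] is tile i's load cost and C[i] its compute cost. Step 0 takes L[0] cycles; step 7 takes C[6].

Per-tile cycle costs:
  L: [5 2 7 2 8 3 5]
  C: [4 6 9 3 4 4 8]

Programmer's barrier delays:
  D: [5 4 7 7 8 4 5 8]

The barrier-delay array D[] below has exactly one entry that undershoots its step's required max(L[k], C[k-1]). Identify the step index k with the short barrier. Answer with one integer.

hazard at step 3

k=0 barrier L[0]=5→5c, D[0]=5 ok
k=1 barrier max(L[1]=2,C[0]=4)→4c, D[1]=4 ok
k=2 barrier max(L[2]=7,C[1]=6)→7c, D[2]=7 ok
k=3 barrier max(L[3]=2,C[2]=9)→9c, D[3]=7 SHORT
k=4 barrier max(L[4]=8,C[3]=3)→8c, D[4]=8 ok
k=5 barrier max(L[5]=3,C[4]=4)→4c, D[5]=4 ok
k=6 barrier max(L[6]=5,C[5]=4)→5c, D[6]=5 ok
k=7 barrier C[6]=8→8c, D[7]=8 ok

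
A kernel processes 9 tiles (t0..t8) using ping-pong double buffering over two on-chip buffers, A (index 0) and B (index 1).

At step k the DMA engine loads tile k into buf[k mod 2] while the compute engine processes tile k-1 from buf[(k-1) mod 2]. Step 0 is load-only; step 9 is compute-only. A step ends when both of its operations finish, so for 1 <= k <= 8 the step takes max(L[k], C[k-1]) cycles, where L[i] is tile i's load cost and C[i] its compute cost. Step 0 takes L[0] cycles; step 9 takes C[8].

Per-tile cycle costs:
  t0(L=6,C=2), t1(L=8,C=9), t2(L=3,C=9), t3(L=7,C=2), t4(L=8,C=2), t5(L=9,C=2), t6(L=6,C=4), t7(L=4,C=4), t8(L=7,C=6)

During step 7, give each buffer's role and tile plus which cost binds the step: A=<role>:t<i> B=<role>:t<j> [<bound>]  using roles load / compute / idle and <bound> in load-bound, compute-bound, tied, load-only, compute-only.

step 0: L[0]=6 → dur=6, Σ=6 | A=load:t0 B=idle [load-only]
step 1: L[1]=8 C[0]=2 → dur=8, Σ=14 | A=compute:t0 B=load:t1 [load-bound]
step 2: L[2]=3 C[1]=9 → dur=9, Σ=23 | A=load:t2 B=compute:t1 [compute-bound]
step 3: L[3]=7 C[2]=9 → dur=9, Σ=32 | A=compute:t2 B=load:t3 [compute-bound]
step 4: L[4]=8 C[3]=2 → dur=8, Σ=40 | A=load:t4 B=compute:t3 [load-bound]
step 5: L[5]=9 C[4]=2 → dur=9, Σ=49 | A=compute:t4 B=load:t5 [load-bound]
step 6: L[6]=6 C[5]=2 → dur=6, Σ=55 | A=load:t6 B=compute:t5 [load-bound]
step 7: L[7]=4 C[6]=4 → dur=4, Σ=59 | A=compute:t6 B=load:t7 [tied]
step 8: L[8]=7 C[7]=4 → dur=7, Σ=66 | A=load:t8 B=compute:t7 [load-bound]
step 9: C[8]=6 → dur=6, Σ=72 | A=compute:t8 B=idle [compute-only]

step 7: A=compute:t6 B=load:t7 [tied]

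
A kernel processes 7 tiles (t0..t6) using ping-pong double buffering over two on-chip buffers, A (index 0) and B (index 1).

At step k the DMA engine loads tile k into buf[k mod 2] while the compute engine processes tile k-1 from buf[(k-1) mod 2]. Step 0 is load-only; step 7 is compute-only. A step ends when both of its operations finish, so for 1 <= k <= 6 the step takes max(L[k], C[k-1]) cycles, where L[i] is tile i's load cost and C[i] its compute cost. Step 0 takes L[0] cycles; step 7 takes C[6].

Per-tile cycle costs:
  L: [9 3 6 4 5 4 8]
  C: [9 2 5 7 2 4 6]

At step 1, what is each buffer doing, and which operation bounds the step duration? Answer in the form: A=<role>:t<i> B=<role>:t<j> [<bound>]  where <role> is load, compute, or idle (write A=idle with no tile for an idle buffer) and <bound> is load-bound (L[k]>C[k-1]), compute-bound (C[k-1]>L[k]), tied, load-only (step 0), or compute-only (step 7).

step 1: A=compute:t0 B=load:t1 [compute-bound]

k=0 load=t0/9c comp=- wait=9 total=9
k=1 load=t1/3c comp=t0/9c wait=9 total=18
k=2 load=t2/6c comp=t1/2c wait=6 total=24
k=3 load=t3/4c comp=t2/5c wait=5 total=29
k=4 load=t4/5c comp=t3/7c wait=7 total=36
k=5 load=t5/4c comp=t4/2c wait=4 total=40
k=6 load=t6/8c comp=t5/4c wait=8 total=48
k=7 load=- comp=t6/6c wait=6 total=54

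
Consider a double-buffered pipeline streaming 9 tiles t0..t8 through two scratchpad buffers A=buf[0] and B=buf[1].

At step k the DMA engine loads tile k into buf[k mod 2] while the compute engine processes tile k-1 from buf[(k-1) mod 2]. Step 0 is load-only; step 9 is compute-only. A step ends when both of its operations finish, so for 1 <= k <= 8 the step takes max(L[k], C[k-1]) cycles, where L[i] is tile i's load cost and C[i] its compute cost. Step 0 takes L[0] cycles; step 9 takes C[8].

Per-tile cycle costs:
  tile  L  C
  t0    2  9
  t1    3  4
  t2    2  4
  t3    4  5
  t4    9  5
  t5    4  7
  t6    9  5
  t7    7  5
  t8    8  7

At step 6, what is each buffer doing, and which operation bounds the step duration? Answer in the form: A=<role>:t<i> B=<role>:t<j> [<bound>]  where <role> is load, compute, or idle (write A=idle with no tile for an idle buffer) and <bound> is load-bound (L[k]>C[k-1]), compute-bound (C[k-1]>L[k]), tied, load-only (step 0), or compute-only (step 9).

step 6: A=load:t6 B=compute:t5 [load-bound]

step 0: L[0]=2 → dur=2, Σ=2 | A=load:t0 B=idle [load-only]
step 1: L[1]=3 C[0]=9 → dur=9, Σ=11 | A=compute:t0 B=load:t1 [compute-bound]
step 2: L[2]=2 C[1]=4 → dur=4, Σ=15 | A=load:t2 B=compute:t1 [compute-bound]
step 3: L[3]=4 C[2]=4 → dur=4, Σ=19 | A=compute:t2 B=load:t3 [tied]
step 4: L[4]=9 C[3]=5 → dur=9, Σ=28 | A=load:t4 B=compute:t3 [load-bound]
step 5: L[5]=4 C[4]=5 → dur=5, Σ=33 | A=compute:t4 B=load:t5 [compute-bound]
step 6: L[6]=9 C[5]=7 → dur=9, Σ=42 | A=load:t6 B=compute:t5 [load-bound]
step 7: L[7]=7 C[6]=5 → dur=7, Σ=49 | A=compute:t6 B=load:t7 [load-bound]
step 8: L[8]=8 C[7]=5 → dur=8, Σ=57 | A=load:t8 B=compute:t7 [load-bound]
step 9: C[8]=7 → dur=7, Σ=64 | A=compute:t8 B=idle [compute-only]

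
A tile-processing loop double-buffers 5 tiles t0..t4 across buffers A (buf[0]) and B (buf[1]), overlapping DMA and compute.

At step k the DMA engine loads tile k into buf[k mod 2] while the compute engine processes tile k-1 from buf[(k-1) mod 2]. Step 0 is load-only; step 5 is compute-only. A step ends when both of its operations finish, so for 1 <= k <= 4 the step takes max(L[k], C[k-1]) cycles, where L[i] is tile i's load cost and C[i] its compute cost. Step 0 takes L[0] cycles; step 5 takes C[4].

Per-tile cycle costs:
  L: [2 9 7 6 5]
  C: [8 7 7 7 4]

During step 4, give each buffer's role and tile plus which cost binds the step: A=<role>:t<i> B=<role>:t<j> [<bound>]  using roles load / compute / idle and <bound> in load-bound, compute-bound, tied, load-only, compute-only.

step 4: A=load:t4 B=compute:t3 [compute-bound]

[0] DMA t0→A (2c) ∥ CU idle ⇒ 2c, clock 2
[1] DMA t1→B (9c) ∥ CU A:t0 (8c) ⇒ 9c, clock 11
[2] DMA t2→A (7c) ∥ CU B:t1 (7c) ⇒ 7c, clock 18
[3] DMA t3→B (6c) ∥ CU A:t2 (7c) ⇒ 7c, clock 25
[4] DMA t4→A (5c) ∥ CU B:t3 (7c) ⇒ 7c, clock 32
[5] DMA idle ∥ CU A:t4 (4c) ⇒ 4c, clock 36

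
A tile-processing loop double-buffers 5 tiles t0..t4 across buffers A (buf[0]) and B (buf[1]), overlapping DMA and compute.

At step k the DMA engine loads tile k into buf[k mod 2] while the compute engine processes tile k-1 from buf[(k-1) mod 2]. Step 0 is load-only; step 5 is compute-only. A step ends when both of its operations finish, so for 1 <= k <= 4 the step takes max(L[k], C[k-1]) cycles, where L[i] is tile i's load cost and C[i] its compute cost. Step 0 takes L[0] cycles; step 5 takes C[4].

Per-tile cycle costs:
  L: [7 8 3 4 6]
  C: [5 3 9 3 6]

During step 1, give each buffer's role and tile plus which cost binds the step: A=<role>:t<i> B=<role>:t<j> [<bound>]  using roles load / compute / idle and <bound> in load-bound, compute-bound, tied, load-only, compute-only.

k=0 load=t0/7c comp=- wait=7 total=7
k=1 load=t1/8c comp=t0/5c wait=8 total=15
k=2 load=t2/3c comp=t1/3c wait=3 total=18
k=3 load=t3/4c comp=t2/9c wait=9 total=27
k=4 load=t4/6c comp=t3/3c wait=6 total=33
k=5 load=- comp=t4/6c wait=6 total=39

step 1: A=compute:t0 B=load:t1 [load-bound]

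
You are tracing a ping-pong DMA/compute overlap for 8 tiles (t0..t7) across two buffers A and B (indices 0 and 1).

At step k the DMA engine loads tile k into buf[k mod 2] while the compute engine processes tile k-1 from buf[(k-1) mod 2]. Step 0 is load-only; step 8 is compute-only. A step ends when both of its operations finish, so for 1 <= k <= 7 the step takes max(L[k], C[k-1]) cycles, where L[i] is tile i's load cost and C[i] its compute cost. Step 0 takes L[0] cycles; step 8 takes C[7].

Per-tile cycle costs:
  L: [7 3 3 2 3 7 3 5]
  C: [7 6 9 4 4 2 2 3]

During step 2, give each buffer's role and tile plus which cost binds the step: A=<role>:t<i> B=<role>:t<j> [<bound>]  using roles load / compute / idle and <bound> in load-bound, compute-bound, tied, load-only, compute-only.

step 2: A=load:t2 B=compute:t1 [compute-bound]

[0] DMA t0→A (7c) ∥ CU idle ⇒ 7c, clock 7
[1] DMA t1→B (3c) ∥ CU A:t0 (7c) ⇒ 7c, clock 14
[2] DMA t2→A (3c) ∥ CU B:t1 (6c) ⇒ 6c, clock 20
[3] DMA t3→B (2c) ∥ CU A:t2 (9c) ⇒ 9c, clock 29
[4] DMA t4→A (3c) ∥ CU B:t3 (4c) ⇒ 4c, clock 33
[5] DMA t5→B (7c) ∥ CU A:t4 (4c) ⇒ 7c, clock 40
[6] DMA t6→A (3c) ∥ CU B:t5 (2c) ⇒ 3c, clock 43
[7] DMA t7→B (5c) ∥ CU A:t6 (2c) ⇒ 5c, clock 48
[8] DMA idle ∥ CU B:t7 (3c) ⇒ 3c, clock 51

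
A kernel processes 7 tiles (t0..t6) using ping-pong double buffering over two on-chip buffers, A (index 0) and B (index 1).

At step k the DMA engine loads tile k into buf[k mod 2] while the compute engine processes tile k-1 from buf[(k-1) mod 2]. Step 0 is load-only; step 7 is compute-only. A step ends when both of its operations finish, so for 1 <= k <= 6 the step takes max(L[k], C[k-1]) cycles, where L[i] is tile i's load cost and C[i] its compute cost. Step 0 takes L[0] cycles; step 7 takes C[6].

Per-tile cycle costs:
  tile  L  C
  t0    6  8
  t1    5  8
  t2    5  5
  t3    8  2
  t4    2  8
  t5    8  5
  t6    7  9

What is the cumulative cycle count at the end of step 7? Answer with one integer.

end_cycle[7] = 56

k=0 load=t0/6c comp=- wait=6 total=6
k=1 load=t1/5c comp=t0/8c wait=8 total=14
k=2 load=t2/5c comp=t1/8c wait=8 total=22
k=3 load=t3/8c comp=t2/5c wait=8 total=30
k=4 load=t4/2c comp=t3/2c wait=2 total=32
k=5 load=t5/8c comp=t4/8c wait=8 total=40
k=6 load=t6/7c comp=t5/5c wait=7 total=47
k=7 load=- comp=t6/9c wait=9 total=56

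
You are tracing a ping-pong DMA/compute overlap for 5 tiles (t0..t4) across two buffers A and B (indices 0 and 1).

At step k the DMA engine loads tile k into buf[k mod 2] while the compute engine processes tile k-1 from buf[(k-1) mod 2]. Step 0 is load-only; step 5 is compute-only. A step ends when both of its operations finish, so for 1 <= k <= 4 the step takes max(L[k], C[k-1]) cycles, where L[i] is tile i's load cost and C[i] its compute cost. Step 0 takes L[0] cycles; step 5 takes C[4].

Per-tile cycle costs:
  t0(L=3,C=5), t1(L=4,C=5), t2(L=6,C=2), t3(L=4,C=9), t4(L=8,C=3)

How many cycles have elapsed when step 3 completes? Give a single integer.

[0] DMA t0→A (3c) ∥ CU idle ⇒ 3c, clock 3
[1] DMA t1→B (4c) ∥ CU A:t0 (5c) ⇒ 5c, clock 8
[2] DMA t2→A (6c) ∥ CU B:t1 (5c) ⇒ 6c, clock 14
[3] DMA t3→B (4c) ∥ CU A:t2 (2c) ⇒ 4c, clock 18
[4] DMA t4→A (8c) ∥ CU B:t3 (9c) ⇒ 9c, clock 27
[5] DMA idle ∥ CU A:t4 (3c) ⇒ 3c, clock 30

end_cycle[3] = 18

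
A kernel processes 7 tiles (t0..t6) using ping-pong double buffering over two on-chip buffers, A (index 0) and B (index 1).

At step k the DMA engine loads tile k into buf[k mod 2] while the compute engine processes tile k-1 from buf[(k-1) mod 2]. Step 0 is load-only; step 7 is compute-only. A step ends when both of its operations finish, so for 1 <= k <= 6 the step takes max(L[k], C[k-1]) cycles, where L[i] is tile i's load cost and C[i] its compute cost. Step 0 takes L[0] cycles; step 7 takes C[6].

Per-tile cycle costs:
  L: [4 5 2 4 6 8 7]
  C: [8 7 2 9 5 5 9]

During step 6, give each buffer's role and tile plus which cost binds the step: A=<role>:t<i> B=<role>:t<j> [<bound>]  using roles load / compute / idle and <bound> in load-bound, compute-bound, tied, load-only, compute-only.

[0] DMA t0→A (4c) ∥ CU idle ⇒ 4c, clock 4
[1] DMA t1→B (5c) ∥ CU A:t0 (8c) ⇒ 8c, clock 12
[2] DMA t2→A (2c) ∥ CU B:t1 (7c) ⇒ 7c, clock 19
[3] DMA t3→B (4c) ∥ CU A:t2 (2c) ⇒ 4c, clock 23
[4] DMA t4→A (6c) ∥ CU B:t3 (9c) ⇒ 9c, clock 32
[5] DMA t5→B (8c) ∥ CU A:t4 (5c) ⇒ 8c, clock 40
[6] DMA t6→A (7c) ∥ CU B:t5 (5c) ⇒ 7c, clock 47
[7] DMA idle ∥ CU A:t6 (9c) ⇒ 9c, clock 56

step 6: A=load:t6 B=compute:t5 [load-bound]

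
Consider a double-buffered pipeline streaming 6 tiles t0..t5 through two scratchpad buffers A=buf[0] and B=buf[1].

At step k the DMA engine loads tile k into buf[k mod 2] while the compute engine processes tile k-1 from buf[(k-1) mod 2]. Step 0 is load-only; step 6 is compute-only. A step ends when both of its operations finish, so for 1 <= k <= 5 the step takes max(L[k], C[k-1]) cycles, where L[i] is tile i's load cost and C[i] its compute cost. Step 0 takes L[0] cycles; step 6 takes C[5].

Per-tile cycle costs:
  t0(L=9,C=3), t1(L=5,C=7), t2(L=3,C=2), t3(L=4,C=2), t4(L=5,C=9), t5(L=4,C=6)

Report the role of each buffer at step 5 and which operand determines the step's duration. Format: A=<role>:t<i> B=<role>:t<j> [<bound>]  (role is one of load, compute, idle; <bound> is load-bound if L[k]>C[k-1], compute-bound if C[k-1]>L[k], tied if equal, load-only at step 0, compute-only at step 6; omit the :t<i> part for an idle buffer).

k=0 load=t0/9c comp=- wait=9 total=9
k=1 load=t1/5c comp=t0/3c wait=5 total=14
k=2 load=t2/3c comp=t1/7c wait=7 total=21
k=3 load=t3/4c comp=t2/2c wait=4 total=25
k=4 load=t4/5c comp=t3/2c wait=5 total=30
k=5 load=t5/4c comp=t4/9c wait=9 total=39
k=6 load=- comp=t5/6c wait=6 total=45

step 5: A=compute:t4 B=load:t5 [compute-bound]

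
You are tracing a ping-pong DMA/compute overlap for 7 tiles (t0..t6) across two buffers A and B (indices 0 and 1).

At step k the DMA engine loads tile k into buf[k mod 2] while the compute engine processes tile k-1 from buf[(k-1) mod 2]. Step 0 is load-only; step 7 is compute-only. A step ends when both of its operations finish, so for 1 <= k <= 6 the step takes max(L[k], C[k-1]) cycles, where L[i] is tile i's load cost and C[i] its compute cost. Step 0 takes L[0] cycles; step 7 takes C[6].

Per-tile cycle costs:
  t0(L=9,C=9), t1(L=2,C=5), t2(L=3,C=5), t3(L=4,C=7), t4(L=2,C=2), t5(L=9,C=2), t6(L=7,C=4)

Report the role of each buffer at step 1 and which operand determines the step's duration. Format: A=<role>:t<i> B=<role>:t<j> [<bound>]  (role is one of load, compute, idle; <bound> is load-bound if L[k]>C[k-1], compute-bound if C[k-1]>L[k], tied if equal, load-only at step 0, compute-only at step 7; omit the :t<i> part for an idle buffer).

step 1: A=compute:t0 B=load:t1 [compute-bound]

k=0 load=t0/9c comp=- wait=9 total=9
k=1 load=t1/2c comp=t0/9c wait=9 total=18
k=2 load=t2/3c comp=t1/5c wait=5 total=23
k=3 load=t3/4c comp=t2/5c wait=5 total=28
k=4 load=t4/2c comp=t3/7c wait=7 total=35
k=5 load=t5/9c comp=t4/2c wait=9 total=44
k=6 load=t6/7c comp=t5/2c wait=7 total=51
k=7 load=- comp=t6/4c wait=4 total=55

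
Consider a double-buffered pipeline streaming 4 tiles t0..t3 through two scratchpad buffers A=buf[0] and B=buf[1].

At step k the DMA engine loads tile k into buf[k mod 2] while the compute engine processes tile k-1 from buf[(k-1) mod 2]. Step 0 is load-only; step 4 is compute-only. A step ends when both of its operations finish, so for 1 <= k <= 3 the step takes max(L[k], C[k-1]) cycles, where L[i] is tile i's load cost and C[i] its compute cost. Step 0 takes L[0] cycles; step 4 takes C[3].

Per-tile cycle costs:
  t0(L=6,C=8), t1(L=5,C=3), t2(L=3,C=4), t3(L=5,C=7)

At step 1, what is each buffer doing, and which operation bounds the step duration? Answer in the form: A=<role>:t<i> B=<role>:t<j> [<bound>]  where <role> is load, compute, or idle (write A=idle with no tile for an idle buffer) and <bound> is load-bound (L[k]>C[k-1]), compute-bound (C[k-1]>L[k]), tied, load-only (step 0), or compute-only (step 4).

step 1: A=compute:t0 B=load:t1 [compute-bound]

  0. 6=6c; end=6; A:t0 B:-
  1. max(5,8)=8c; end=14; A:t0 B:t1
  2. max(3,3)=3c; end=17; A:t2 B:t1
  3. max(5,4)=5c; end=22; A:t2 B:t3
  4. 7=7c; end=29; A:t2 B:t3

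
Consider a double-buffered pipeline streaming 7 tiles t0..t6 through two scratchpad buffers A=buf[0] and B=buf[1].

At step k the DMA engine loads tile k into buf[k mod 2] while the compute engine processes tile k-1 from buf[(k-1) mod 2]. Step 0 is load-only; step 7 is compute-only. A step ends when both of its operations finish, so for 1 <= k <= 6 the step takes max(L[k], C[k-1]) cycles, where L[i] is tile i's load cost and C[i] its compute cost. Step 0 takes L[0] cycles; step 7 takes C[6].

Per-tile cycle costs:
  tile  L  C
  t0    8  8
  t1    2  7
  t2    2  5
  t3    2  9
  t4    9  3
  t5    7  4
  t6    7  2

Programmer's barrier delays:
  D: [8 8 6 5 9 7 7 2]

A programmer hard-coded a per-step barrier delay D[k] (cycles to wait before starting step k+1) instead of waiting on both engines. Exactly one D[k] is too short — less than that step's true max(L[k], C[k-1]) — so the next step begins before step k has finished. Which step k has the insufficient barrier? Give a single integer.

hazard at step 2

k=0 barrier L[0]=8→8c, D[0]=8 ok
k=1 barrier max(L[1]=2,C[0]=8)→8c, D[1]=8 ok
k=2 barrier max(L[2]=2,C[1]=7)→7c, D[2]=6 SHORT
k=3 barrier max(L[3]=2,C[2]=5)→5c, D[3]=5 ok
k=4 barrier max(L[4]=9,C[3]=9)→9c, D[4]=9 ok
k=5 barrier max(L[5]=7,C[4]=3)→7c, D[5]=7 ok
k=6 barrier max(L[6]=7,C[5]=4)→7c, D[6]=7 ok
k=7 barrier C[6]=2→2c, D[7]=2 ok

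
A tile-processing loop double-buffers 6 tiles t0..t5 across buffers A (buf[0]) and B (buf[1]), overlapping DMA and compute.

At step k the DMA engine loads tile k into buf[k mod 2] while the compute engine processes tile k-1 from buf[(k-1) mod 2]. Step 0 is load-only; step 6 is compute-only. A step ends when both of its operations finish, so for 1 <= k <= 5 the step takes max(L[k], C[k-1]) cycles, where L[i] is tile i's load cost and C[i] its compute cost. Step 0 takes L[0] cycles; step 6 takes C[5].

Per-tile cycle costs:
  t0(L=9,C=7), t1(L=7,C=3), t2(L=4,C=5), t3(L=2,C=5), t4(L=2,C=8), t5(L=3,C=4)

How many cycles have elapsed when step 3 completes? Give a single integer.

k=0 load=t0/9c comp=- wait=9 total=9
k=1 load=t1/7c comp=t0/7c wait=7 total=16
k=2 load=t2/4c comp=t1/3c wait=4 total=20
k=3 load=t3/2c comp=t2/5c wait=5 total=25
k=4 load=t4/2c comp=t3/5c wait=5 total=30
k=5 load=t5/3c comp=t4/8c wait=8 total=38
k=6 load=- comp=t5/4c wait=4 total=42

end_cycle[3] = 25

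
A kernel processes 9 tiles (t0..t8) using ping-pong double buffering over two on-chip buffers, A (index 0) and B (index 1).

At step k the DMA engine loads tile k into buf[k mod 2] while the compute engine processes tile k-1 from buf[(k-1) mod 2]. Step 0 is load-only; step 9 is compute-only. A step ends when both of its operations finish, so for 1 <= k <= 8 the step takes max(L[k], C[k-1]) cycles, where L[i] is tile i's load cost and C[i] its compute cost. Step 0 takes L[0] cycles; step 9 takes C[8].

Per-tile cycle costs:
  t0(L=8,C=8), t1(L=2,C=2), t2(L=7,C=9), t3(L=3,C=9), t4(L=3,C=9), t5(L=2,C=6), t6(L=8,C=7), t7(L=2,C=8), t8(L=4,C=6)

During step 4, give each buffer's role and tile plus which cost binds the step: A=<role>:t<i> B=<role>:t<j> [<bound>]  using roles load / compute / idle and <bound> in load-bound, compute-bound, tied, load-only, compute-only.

step 4: A=load:t4 B=compute:t3 [compute-bound]

  0. 8=8c; end=8; A:t0 B:-
  1. max(2,8)=8c; end=16; A:t0 B:t1
  2. max(7,2)=7c; end=23; A:t2 B:t1
  3. max(3,9)=9c; end=32; A:t2 B:t3
  4. max(3,9)=9c; end=41; A:t4 B:t3
  5. max(2,9)=9c; end=50; A:t4 B:t5
  6. max(8,6)=8c; end=58; A:t6 B:t5
  7. max(2,7)=7c; end=65; A:t6 B:t7
  8. max(4,8)=8c; end=73; A:t8 B:t7
  9. 6=6c; end=79; A:t8 B:t7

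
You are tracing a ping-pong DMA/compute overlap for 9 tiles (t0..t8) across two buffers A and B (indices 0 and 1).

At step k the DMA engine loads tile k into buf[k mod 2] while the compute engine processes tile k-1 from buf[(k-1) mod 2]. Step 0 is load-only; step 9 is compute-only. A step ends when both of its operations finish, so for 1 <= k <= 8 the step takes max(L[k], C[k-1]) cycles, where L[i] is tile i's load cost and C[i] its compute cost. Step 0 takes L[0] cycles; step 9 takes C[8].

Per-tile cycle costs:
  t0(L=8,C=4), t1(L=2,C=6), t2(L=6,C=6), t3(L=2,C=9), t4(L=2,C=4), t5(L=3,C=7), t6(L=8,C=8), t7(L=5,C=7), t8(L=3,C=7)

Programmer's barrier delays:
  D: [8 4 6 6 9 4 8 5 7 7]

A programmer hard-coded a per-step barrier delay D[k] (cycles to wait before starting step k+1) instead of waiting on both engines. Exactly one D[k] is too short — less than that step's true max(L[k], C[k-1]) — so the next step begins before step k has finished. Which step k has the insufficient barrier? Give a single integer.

[0] required=L[0]=8=8 vs D=8 ok
[1] required=max(L[1]=2,C[0]=4)=4 vs D=4 ok
[2] required=max(L[2]=6,C[1]=6)=6 vs D=6 ok
[3] required=max(L[3]=2,C[2]=6)=6 vs D=6 ok
[4] required=max(L[4]=2,C[3]=9)=9 vs D=9 ok
[5] required=max(L[5]=3,C[4]=4)=4 vs D=4 ok
[6] required=max(L[6]=8,C[5]=7)=8 vs D=8 ok
[7] required=max(L[7]=5,C[6]=8)=8 vs D=5 SHORT
[8] required=max(L[8]=3,C[7]=7)=7 vs D=7 ok
[9] required=C[8]=7=7 vs D=7 ok

hazard at step 7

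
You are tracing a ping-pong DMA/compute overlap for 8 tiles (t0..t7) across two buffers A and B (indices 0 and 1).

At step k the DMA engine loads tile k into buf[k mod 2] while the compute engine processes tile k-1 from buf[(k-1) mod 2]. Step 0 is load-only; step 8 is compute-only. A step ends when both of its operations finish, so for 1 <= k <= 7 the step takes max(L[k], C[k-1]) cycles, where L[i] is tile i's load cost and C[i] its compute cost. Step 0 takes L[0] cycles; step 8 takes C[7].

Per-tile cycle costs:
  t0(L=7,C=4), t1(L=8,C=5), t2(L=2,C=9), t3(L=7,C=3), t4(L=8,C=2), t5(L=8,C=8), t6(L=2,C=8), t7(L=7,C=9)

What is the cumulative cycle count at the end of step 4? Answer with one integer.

[0] DMA t0→A (7c) ∥ CU idle ⇒ 7c, clock 7
[1] DMA t1→B (8c) ∥ CU A:t0 (4c) ⇒ 8c, clock 15
[2] DMA t2→A (2c) ∥ CU B:t1 (5c) ⇒ 5c, clock 20
[3] DMA t3→B (7c) ∥ CU A:t2 (9c) ⇒ 9c, clock 29
[4] DMA t4→A (8c) ∥ CU B:t3 (3c) ⇒ 8c, clock 37
[5] DMA t5→B (8c) ∥ CU A:t4 (2c) ⇒ 8c, clock 45
[6] DMA t6→A (2c) ∥ CU B:t5 (8c) ⇒ 8c, clock 53
[7] DMA t7→B (7c) ∥ CU A:t6 (8c) ⇒ 8c, clock 61
[8] DMA idle ∥ CU B:t7 (9c) ⇒ 9c, clock 70

end_cycle[4] = 37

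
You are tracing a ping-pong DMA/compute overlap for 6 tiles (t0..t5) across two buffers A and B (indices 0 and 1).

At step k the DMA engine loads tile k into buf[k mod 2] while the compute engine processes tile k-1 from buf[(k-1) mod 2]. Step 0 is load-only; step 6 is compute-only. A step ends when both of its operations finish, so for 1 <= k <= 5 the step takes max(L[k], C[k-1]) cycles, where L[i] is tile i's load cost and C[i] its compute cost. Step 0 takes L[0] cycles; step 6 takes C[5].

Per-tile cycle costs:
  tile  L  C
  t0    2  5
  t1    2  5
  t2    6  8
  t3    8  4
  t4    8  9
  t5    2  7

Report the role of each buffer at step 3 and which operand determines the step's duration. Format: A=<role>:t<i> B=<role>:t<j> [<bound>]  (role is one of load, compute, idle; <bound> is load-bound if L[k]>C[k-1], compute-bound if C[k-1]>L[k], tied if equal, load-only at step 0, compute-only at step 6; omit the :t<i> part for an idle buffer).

step 0: L[0]=2 → dur=2, Σ=2 | A=load:t0 B=idle [load-only]
step 1: L[1]=2 C[0]=5 → dur=5, Σ=7 | A=compute:t0 B=load:t1 [compute-bound]
step 2: L[2]=6 C[1]=5 → dur=6, Σ=13 | A=load:t2 B=compute:t1 [load-bound]
step 3: L[3]=8 C[2]=8 → dur=8, Σ=21 | A=compute:t2 B=load:t3 [tied]
step 4: L[4]=8 C[3]=4 → dur=8, Σ=29 | A=load:t4 B=compute:t3 [load-bound]
step 5: L[5]=2 C[4]=9 → dur=9, Σ=38 | A=compute:t4 B=load:t5 [compute-bound]
step 6: C[5]=7 → dur=7, Σ=45 | A=idle B=compute:t5 [compute-only]

step 3: A=compute:t2 B=load:t3 [tied]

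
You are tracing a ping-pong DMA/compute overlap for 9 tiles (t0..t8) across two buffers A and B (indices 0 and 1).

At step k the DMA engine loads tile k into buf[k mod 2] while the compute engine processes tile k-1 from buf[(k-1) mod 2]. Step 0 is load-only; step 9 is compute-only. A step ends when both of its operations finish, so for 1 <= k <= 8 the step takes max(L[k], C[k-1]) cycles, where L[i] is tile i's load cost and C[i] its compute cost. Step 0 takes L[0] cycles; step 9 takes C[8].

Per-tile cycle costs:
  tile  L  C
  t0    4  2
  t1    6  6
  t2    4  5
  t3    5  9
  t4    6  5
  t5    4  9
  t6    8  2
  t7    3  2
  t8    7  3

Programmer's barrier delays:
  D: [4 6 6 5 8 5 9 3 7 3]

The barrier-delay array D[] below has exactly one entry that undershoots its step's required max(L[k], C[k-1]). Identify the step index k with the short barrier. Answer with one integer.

hazard at step 4

step 0: need L[0]=4 = 4; D[0]=4 ok
step 1: need max(L[1]=6,C[0]=2) = 6; D[1]=6 ok
step 2: need max(L[2]=4,C[1]=6) = 6; D[2]=6 ok
step 3: need max(L[3]=5,C[2]=5) = 5; D[3]=5 ok
step 4: need max(L[4]=6,C[3]=9) = 9; D[4]=8 SHORT
step 5: need max(L[5]=4,C[4]=5) = 5; D[5]=5 ok
step 6: need max(L[6]=8,C[5]=9) = 9; D[6]=9 ok
step 7: need max(L[7]=3,C[6]=2) = 3; D[7]=3 ok
step 8: need max(L[8]=7,C[7]=2) = 7; D[8]=7 ok
step 9: need C[8]=3 = 3; D[9]=3 ok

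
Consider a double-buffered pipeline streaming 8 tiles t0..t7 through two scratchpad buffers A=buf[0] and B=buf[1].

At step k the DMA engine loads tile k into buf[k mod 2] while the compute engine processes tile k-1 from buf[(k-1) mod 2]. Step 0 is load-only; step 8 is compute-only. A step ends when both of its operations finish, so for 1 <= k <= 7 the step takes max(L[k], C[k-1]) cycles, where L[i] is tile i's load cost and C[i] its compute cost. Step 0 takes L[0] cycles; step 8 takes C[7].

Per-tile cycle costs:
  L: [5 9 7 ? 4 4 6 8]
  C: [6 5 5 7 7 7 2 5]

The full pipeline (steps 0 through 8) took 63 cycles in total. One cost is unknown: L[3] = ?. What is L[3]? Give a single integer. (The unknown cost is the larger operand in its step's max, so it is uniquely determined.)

step 0 → dur = L[0]=5 = 5
step 1 → dur = max(L[1]=9, C[0]=6) = 9
step 2 → dur = max(L[2]=7, C[1]=5) = 7
step 3 → dur = max(L[3]=?, C[2]=5) = L[3]  (unknown; binding)
step 4 → dur = max(L[4]=4, C[3]=7) = 7
step 5 → dur = max(L[5]=4, C[4]=7) = 7
step 6 → dur = max(L[6]=6, C[5]=7) = 7
step 7 → dur = max(L[7]=8, C[6]=2) = 8
step 8 → dur = C[7]=5 = 5
sum of known step durations = 55
dur[3] = total - known = 63 - 55 = 8
L[3] is the binding max in step 3, so L[3] = dur[3] = 8

L[3] = 8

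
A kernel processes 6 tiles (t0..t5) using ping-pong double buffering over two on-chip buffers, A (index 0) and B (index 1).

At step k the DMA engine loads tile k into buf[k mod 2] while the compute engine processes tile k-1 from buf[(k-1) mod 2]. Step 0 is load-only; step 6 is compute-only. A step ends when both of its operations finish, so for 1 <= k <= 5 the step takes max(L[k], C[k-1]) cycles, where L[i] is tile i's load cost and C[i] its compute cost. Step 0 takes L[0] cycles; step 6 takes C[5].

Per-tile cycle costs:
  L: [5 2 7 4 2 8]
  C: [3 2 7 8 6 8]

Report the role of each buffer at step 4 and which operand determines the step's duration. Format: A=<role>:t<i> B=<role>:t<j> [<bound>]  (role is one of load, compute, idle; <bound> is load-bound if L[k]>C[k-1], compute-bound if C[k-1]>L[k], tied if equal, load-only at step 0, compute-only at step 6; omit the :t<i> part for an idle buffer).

step 4: A=load:t4 B=compute:t3 [compute-bound]

step 0: L[0]=5 → dur=5, Σ=5 | A=load:t0 B=idle [load-only]
step 1: L[1]=2 C[0]=3 → dur=3, Σ=8 | A=compute:t0 B=load:t1 [compute-bound]
step 2: L[2]=7 C[1]=2 → dur=7, Σ=15 | A=load:t2 B=compute:t1 [load-bound]
step 3: L[3]=4 C[2]=7 → dur=7, Σ=22 | A=compute:t2 B=load:t3 [compute-bound]
step 4: L[4]=2 C[3]=8 → dur=8, Σ=30 | A=load:t4 B=compute:t3 [compute-bound]
step 5: L[5]=8 C[4]=6 → dur=8, Σ=38 | A=compute:t4 B=load:t5 [load-bound]
step 6: C[5]=8 → dur=8, Σ=46 | A=idle B=compute:t5 [compute-only]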